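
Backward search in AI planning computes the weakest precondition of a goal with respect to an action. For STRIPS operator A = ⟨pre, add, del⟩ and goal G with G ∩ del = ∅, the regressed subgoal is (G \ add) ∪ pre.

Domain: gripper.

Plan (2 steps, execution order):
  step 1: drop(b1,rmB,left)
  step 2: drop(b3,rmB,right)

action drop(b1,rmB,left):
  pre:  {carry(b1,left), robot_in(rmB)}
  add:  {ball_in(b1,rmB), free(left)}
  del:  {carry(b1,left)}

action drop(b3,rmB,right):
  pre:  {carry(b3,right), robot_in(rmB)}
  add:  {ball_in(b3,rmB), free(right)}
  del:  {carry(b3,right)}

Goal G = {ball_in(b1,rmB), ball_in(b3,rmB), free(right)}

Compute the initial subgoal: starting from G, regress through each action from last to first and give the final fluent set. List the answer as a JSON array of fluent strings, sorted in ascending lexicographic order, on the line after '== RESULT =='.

Work backward from the goal:
  through step 2 (drop(b3,rmB,right)): drop {ball_in(b3,rmB), free(right)}, keep {ball_in(b1,rmB)}, require {carry(b3,right), robot_in(rmB)}
    → {ball_in(b1,rmB), carry(b3,right), robot_in(rmB)}
  through step 1 (drop(b1,rmB,left)): drop {ball_in(b1,rmB)}, keep {carry(b3,right), robot_in(rmB)}, require {carry(b1,left), robot_in(rmB)}
    → {carry(b1,left), carry(b3,right), robot_in(rmB)}

== RESULT ==
["carry(b1,left)", "carry(b3,right)", "robot_in(rmB)"]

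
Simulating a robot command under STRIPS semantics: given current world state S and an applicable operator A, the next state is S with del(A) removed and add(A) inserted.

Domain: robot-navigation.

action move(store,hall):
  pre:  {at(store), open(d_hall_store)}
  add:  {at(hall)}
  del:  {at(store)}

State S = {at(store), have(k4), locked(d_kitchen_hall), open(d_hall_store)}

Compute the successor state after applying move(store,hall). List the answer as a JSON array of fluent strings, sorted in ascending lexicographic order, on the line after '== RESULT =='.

Compute (S \ del) ∪ add:
  pre ⊆ S: {at(store), open(d_hall_store)} ⊆ S  — applicable
  S \ del = {have(k4), locked(d_kitchen_hall), open(d_hall_store)}
  ∪ add   = {at(hall), have(k4), locked(d_kitchen_hall), open(d_hall_store)}

== RESULT ==
["at(hall)", "have(k4)", "locked(d_kitchen_hall)", "open(d_hall_store)"]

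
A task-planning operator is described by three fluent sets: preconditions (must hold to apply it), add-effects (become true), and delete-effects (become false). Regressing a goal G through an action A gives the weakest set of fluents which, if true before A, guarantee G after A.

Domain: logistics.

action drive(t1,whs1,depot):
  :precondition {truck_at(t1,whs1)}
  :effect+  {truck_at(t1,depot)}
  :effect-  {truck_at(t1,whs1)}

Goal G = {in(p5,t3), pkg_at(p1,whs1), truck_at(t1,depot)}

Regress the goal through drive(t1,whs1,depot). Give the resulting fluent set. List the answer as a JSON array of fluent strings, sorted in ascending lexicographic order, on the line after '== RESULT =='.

Regress:
  G ∩ del = {}  (empty — regression defined)
  G \ add = {in(p5,t3), pkg_at(p1,whs1), truck_at(t1,depot)} \ {truck_at(t1,depot)} = {in(p5,t3), pkg_at(p1,whs1)}
  ∪ pre   = {in(p5,t3), pkg_at(p1,whs1)} ∪ {truck_at(t1,whs1)}
          = {in(p5,t3), pkg_at(p1,whs1), truck_at(t1,whs1)}

== RESULT ==
["in(p5,t3)", "pkg_at(p1,whs1)", "truck_at(t1,whs1)"]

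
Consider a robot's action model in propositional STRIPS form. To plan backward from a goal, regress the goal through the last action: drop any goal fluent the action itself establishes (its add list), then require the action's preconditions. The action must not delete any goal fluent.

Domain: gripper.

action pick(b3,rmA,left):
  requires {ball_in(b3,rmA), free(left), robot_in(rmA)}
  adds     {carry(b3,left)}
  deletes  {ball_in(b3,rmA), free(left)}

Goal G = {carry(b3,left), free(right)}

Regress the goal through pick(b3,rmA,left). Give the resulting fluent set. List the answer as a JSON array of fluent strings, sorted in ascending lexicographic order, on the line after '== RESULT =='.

Compute (G \ add) ∪ pre:
  G ∩ del = {}  (empty — regression defined)
  G \ add = {carry(b3,left), free(right)} \ {carry(b3,left)} = {free(right)}
  ∪ pre   = {free(right)} ∪ {ball_in(b3,rmA), free(left), robot_in(rmA)}
          = {ball_in(b3,rmA), free(left), free(right), robot_in(rmA)}

== RESULT ==
["ball_in(b3,rmA)", "free(left)", "free(right)", "robot_in(rmA)"]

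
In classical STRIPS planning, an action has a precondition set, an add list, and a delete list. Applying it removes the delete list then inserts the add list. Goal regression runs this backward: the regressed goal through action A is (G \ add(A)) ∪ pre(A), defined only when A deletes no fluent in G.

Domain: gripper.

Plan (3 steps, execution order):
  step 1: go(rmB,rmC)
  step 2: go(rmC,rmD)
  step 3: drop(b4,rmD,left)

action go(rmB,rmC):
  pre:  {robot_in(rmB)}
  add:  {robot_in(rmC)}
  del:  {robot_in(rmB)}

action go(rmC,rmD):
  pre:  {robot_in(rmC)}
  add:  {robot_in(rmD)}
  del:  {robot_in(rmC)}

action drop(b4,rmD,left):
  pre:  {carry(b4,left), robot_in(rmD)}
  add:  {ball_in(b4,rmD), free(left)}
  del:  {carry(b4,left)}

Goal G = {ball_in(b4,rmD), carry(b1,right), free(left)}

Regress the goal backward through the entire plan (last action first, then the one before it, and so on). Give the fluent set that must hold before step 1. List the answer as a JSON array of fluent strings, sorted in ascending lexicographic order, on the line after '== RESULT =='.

Work backward from the goal:
  through step 3 (drop(b4,rmD,left)): drop {ball_in(b4,rmD), free(left)}, keep {carry(b1,right)}, require {carry(b4,left), robot_in(rmD)}
    → {carry(b1,right), carry(b4,left), robot_in(rmD)}
  through step 2 (go(rmC,rmD)): drop {robot_in(rmD)}, keep {carry(b1,right), carry(b4,left)}, require {robot_in(rmC)}
    → {carry(b1,right), carry(b4,left), robot_in(rmC)}
  through step 1 (go(rmB,rmC)): drop {robot_in(rmC)}, keep {carry(b1,right), carry(b4,left)}, require {robot_in(rmB)}
    → {carry(b1,right), carry(b4,left), robot_in(rmB)}

== RESULT ==
["carry(b1,right)", "carry(b4,left)", "robot_in(rmB)"]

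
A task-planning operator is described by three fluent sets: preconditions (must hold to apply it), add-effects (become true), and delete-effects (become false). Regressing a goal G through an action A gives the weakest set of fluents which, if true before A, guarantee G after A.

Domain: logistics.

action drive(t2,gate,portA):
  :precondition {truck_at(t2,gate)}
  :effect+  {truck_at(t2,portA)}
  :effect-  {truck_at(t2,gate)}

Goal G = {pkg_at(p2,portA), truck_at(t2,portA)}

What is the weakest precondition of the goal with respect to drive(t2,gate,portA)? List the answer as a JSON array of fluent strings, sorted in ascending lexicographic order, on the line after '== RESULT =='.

Regress:
  G ∩ del = {}  (empty — regression defined)
  G \ add = {pkg_at(p2,portA), truck_at(t2,portA)} \ {truck_at(t2,portA)} = {pkg_at(p2,portA)}
  ∪ pre   = {pkg_at(p2,portA)} ∪ {truck_at(t2,gate)}
          = {pkg_at(p2,portA), truck_at(t2,gate)}

== RESULT ==
["pkg_at(p2,portA)", "truck_at(t2,gate)"]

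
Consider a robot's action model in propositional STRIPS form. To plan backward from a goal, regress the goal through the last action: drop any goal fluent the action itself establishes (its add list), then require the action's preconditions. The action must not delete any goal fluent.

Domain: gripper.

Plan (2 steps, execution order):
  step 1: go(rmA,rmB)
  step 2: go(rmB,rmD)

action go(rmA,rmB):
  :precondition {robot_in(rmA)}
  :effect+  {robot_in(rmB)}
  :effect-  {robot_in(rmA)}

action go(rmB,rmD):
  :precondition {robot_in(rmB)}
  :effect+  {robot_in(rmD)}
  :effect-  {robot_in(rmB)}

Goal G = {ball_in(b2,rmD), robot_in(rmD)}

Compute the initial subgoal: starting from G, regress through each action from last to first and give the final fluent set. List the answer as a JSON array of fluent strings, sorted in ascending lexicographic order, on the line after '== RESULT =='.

Regress step by step:
  through step 2 (go(rmB,rmD)): drop {robot_in(rmD)}, keep {ball_in(b2,rmD)}, require {robot_in(rmB)}
    → {ball_in(b2,rmD), robot_in(rmB)}
  through step 1 (go(rmA,rmB)): drop {robot_in(rmB)}, keep {ball_in(b2,rmD)}, require {robot_in(rmA)}
    → {ball_in(b2,rmD), robot_in(rmA)}

== RESULT ==
["ball_in(b2,rmD)", "robot_in(rmA)"]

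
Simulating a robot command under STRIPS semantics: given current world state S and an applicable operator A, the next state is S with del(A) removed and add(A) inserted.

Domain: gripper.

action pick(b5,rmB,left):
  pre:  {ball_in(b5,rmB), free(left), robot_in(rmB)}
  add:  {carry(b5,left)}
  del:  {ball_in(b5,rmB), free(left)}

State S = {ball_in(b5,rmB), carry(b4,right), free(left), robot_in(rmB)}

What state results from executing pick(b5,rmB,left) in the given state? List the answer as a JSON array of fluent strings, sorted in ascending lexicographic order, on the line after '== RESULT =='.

Progress:
  pre ⊆ S: {ball_in(b5,rmB), free(left), robot_in(rmB)} ⊆ S  — applicable
  S \ del = {carry(b4,right), robot_in(rmB)}
  ∪ add   = {carry(b4,right), carry(b5,left), robot_in(rmB)}

== RESULT ==
["carry(b4,right)", "carry(b5,left)", "robot_in(rmB)"]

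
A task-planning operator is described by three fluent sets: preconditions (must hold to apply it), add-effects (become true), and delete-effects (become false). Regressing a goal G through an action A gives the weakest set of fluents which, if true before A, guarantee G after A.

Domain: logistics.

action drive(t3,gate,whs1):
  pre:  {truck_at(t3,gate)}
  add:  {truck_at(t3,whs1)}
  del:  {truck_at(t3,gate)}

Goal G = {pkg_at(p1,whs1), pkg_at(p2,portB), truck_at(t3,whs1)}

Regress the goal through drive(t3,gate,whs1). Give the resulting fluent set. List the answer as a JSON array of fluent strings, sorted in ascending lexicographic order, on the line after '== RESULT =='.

Regress:
  G ∩ del = {}  (empty — regression defined)
  G \ add = {pkg_at(p1,whs1), pkg_at(p2,portB), truck_at(t3,whs1)} \ {truck_at(t3,whs1)} = {pkg_at(p1,whs1), pkg_at(p2,portB)}
  ∪ pre   = {pkg_at(p1,whs1), pkg_at(p2,portB)} ∪ {truck_at(t3,gate)}
          = {pkg_at(p1,whs1), pkg_at(p2,portB), truck_at(t3,gate)}

== RESULT ==
["pkg_at(p1,whs1)", "pkg_at(p2,portB)", "truck_at(t3,gate)"]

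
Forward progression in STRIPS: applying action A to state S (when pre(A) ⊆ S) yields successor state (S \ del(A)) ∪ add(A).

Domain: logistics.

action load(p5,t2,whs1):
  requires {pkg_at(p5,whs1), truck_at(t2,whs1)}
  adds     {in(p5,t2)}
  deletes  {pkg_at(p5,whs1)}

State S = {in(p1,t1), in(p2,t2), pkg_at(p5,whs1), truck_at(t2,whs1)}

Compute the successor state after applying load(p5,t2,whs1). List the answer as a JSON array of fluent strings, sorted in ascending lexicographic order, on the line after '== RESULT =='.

Compute (S \ del) ∪ add:
  pre ⊆ S: {pkg_at(p5,whs1), truck_at(t2,whs1)} ⊆ S  — applicable
  S \ del = {in(p1,t1), in(p2,t2), truck_at(t2,whs1)}
  ∪ add   = {in(p1,t1), in(p2,t2), in(p5,t2), truck_at(t2,whs1)}

== RESULT ==
["in(p1,t1)", "in(p2,t2)", "in(p5,t2)", "truck_at(t2,whs1)"]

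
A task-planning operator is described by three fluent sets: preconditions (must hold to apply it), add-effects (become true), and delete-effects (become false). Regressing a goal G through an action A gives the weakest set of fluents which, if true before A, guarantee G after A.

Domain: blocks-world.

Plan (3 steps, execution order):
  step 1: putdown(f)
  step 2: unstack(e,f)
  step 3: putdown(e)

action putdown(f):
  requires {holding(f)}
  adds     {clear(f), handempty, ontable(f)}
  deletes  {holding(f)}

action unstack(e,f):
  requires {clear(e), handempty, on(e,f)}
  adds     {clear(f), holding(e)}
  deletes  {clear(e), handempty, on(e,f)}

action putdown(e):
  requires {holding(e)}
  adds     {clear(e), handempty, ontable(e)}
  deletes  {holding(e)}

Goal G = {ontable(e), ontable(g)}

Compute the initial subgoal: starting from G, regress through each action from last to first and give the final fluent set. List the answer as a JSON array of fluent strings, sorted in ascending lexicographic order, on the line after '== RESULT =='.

Work backward from the goal:
  through step 3 (putdown(e)): drop {ontable(e)}, keep {ontable(g)}, require {holding(e)}
    → {holding(e), ontable(g)}
  through step 2 (unstack(e,f)): drop {holding(e)}, keep {ontable(g)}, require {clear(e), handempty, on(e,f)}
    → {clear(e), handempty, on(e,f), ontable(g)}
  through step 1 (putdown(f)): drop {handempty}, keep {clear(e), on(e,f), ontable(g)}, require {holding(f)}
    → {clear(e), holding(f), on(e,f), ontable(g)}

== RESULT ==
["clear(e)", "holding(f)", "on(e,f)", "ontable(g)"]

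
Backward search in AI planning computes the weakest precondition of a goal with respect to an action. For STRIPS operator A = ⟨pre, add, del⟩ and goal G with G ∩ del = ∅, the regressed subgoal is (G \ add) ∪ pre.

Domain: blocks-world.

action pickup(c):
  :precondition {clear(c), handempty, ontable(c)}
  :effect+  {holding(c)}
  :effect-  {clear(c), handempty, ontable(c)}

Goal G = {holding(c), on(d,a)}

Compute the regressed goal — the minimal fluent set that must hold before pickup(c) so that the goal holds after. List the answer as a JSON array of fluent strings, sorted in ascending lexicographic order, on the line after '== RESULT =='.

Compute (G \ add) ∪ pre:
  G ∩ del = {}  (empty — regression defined)
  G \ add = {holding(c), on(d,a)} \ {holding(c)} = {on(d,a)}
  ∪ pre   = {on(d,a)} ∪ {clear(c), handempty, ontable(c)}
          = {clear(c), handempty, on(d,a), ontable(c)}

== RESULT ==
["clear(c)", "handempty", "on(d,a)", "ontable(c)"]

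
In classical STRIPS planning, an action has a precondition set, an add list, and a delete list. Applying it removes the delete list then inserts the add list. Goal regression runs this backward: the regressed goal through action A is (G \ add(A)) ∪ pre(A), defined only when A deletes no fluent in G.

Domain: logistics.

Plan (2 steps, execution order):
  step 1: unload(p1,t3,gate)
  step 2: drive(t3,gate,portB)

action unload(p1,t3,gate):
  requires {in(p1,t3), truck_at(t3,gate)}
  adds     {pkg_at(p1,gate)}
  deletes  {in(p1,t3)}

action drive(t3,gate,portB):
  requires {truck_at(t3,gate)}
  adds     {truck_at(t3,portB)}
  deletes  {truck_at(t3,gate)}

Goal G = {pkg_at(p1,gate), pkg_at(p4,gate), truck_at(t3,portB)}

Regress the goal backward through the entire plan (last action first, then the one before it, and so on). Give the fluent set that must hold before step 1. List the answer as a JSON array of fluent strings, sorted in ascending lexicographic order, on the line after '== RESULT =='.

Regress step by step:
  through step 2 (drive(t3,gate,portB)): drop {truck_at(t3,portB)}, keep {pkg_at(p1,gate), pkg_at(p4,gate)}, require {truck_at(t3,gate)}
    → {pkg_at(p1,gate), pkg_at(p4,gate), truck_at(t3,gate)}
  through step 1 (unload(p1,t3,gate)): drop {pkg_at(p1,gate)}, keep {pkg_at(p4,gate), truck_at(t3,gate)}, require {in(p1,t3), truck_at(t3,gate)}
    → {in(p1,t3), pkg_at(p4,gate), truck_at(t3,gate)}

== RESULT ==
["in(p1,t3)", "pkg_at(p4,gate)", "truck_at(t3,gate)"]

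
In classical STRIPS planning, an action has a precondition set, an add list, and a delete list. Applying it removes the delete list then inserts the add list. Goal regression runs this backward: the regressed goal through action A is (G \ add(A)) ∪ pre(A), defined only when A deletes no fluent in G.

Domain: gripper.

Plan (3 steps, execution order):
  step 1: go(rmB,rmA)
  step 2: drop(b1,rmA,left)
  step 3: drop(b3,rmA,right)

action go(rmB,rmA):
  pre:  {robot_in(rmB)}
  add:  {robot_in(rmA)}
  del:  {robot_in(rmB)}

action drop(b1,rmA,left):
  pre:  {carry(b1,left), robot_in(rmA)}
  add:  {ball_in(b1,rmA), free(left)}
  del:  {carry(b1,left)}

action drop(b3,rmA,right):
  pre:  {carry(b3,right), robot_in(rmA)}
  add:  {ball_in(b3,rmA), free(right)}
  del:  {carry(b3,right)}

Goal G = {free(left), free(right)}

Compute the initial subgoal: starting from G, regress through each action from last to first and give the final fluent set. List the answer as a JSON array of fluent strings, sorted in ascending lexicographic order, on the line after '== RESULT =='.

Work backward from the goal:
  through step 3 (drop(b3,rmA,right)): drop {free(right)}, keep {free(left)}, require {carry(b3,right), robot_in(rmA)}
    → {carry(b3,right), free(left), robot_in(rmA)}
  through step 2 (drop(b1,rmA,left)): drop {free(left)}, keep {carry(b3,right), robot_in(rmA)}, require {carry(b1,left), robot_in(rmA)}
    → {carry(b1,left), carry(b3,right), robot_in(rmA)}
  through step 1 (go(rmB,rmA)): drop {robot_in(rmA)}, keep {carry(b1,left), carry(b3,right)}, require {robot_in(rmB)}
    → {carry(b1,left), carry(b3,right), robot_in(rmB)}

== RESULT ==
["carry(b1,left)", "carry(b3,right)", "robot_in(rmB)"]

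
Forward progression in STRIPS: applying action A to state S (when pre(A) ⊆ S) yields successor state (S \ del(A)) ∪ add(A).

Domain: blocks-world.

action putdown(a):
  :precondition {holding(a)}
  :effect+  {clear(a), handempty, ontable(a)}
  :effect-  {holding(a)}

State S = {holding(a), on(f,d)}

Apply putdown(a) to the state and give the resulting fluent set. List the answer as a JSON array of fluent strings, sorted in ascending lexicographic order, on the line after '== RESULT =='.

Progress:
  pre ⊆ S: {holding(a)} ⊆ S  — applicable
  S \ del = {on(f,d)}
  ∪ add   = {clear(a), handempty, on(f,d), ontable(a)}

== RESULT ==
["clear(a)", "handempty", "on(f,d)", "ontable(a)"]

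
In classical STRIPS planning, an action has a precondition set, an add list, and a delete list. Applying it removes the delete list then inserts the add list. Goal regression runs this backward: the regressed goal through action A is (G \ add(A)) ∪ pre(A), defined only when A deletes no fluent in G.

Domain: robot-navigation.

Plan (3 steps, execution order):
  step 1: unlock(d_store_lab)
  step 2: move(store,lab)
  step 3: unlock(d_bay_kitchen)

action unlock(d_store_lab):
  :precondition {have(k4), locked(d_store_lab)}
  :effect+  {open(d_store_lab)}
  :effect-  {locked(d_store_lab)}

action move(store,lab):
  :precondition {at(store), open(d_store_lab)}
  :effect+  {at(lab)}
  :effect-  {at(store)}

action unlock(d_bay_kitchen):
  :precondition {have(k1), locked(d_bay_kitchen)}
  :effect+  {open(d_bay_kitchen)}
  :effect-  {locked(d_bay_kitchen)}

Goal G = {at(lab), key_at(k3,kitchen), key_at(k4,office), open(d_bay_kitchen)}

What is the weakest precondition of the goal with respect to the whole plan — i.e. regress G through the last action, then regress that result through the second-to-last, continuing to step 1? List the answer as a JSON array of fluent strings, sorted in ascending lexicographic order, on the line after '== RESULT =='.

Work backward from the goal:
  through step 3 (unlock(d_bay_kitchen)): drop {open(d_bay_kitchen)}, keep {at(lab), key_at(k3,kitchen), key_at(k4,office)}, require {have(k1), locked(d_bay_kitchen)}
    → {at(lab), have(k1), key_at(k3,kitchen), key_at(k4,office), locked(d_bay_kitchen)}
  through step 2 (move(store,lab)): drop {at(lab)}, keep {have(k1), key_at(k3,kitchen), key_at(k4,office), locked(d_bay_kitchen)}, require {at(store), open(d_store_lab)}
    → {at(store), have(k1), key_at(k3,kitchen), key_at(k4,office), locked(d_bay_kitchen), open(d_store_lab)}
  through step 1 (unlock(d_store_lab)): drop {open(d_store_lab)}, keep {at(store), have(k1), key_at(k3,kitchen), key_at(k4,office), locked(d_bay_kitchen)}, require {have(k4), locked(d_store_lab)}
    → {at(store), have(k1), have(k4), key_at(k3,kitchen), key_at(k4,office), locked(d_bay_kitchen), locked(d_store_lab)}

== RESULT ==
["at(store)", "have(k1)", "have(k4)", "key_at(k3,kitchen)", "key_at(k4,office)", "locked(d_bay_kitchen)", "locked(d_store_lab)"]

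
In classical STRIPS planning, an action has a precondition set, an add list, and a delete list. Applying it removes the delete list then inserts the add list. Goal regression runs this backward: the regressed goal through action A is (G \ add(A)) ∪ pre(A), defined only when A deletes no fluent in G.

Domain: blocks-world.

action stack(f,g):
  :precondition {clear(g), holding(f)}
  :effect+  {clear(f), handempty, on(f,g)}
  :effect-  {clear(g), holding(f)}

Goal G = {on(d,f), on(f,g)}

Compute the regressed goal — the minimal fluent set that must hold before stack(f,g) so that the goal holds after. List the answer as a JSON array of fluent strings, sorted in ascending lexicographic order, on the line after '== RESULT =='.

Compute (G \ add) ∪ pre:
  G ∩ del = {}  (empty — regression defined)
  G \ add = {on(d,f), on(f,g)} \ {clear(f), handempty, on(f,g)} = {on(d,f)}
  ∪ pre   = {on(d,f)} ∪ {clear(g), holding(f)}
          = {clear(g), holding(f), on(d,f)}

== RESULT ==
["clear(g)", "holding(f)", "on(d,f)"]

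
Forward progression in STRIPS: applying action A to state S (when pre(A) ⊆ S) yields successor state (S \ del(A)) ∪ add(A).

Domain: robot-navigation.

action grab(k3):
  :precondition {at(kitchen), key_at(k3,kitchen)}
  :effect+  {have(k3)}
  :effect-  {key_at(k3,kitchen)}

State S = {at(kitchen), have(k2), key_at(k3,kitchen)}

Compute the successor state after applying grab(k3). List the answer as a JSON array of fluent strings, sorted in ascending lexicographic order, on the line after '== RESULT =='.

Progress:
  pre ⊆ S: {at(kitchen), key_at(k3,kitchen)} ⊆ S  — applicable
  S \ del = {at(kitchen), have(k2)}
  ∪ add   = {at(kitchen), have(k2), have(k3)}

== RESULT ==
["at(kitchen)", "have(k2)", "have(k3)"]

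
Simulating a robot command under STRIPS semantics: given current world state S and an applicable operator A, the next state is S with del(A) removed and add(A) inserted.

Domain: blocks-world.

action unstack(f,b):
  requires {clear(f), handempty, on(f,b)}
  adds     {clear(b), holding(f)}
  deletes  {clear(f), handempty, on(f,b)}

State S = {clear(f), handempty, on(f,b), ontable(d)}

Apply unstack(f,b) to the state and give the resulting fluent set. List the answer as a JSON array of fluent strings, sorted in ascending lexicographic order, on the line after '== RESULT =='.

Compute (S \ del) ∪ add:
  pre ⊆ S: {clear(f), handempty, on(f,b)} ⊆ S  — applicable
  S \ del = {ontable(d)}
  ∪ add   = {clear(b), holding(f), ontable(d)}

== RESULT ==
["clear(b)", "holding(f)", "ontable(d)"]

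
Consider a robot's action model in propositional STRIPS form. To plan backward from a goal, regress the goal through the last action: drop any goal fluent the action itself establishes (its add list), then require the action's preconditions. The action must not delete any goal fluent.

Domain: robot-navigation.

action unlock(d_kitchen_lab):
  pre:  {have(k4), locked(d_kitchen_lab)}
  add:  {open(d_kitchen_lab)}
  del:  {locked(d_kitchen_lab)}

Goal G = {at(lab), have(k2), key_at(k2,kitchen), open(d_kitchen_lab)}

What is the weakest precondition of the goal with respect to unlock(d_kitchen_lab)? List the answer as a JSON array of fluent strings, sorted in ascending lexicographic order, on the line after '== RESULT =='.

Regress:
  G ∩ del = {}  (empty — regression defined)
  G \ add = {at(lab), have(k2), key_at(k2,kitchen), open(d_kitchen_lab)} \ {open(d_kitchen_lab)} = {at(lab), have(k2), key_at(k2,kitchen)}
  ∪ pre   = {at(lab), have(k2), key_at(k2,kitchen)} ∪ {have(k4), locked(d_kitchen_lab)}
          = {at(lab), have(k2), have(k4), key_at(k2,kitchen), locked(d_kitchen_lab)}

== RESULT ==
["at(lab)", "have(k2)", "have(k4)", "key_at(k2,kitchen)", "locked(d_kitchen_lab)"]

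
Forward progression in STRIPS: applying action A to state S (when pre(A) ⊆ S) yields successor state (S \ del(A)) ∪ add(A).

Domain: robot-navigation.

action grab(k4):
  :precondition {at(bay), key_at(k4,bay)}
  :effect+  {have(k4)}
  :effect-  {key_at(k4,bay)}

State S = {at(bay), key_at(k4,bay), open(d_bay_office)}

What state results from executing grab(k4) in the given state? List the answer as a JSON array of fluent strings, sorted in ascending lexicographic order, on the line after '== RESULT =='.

Progress:
  pre ⊆ S: {at(bay), key_at(k4,bay)} ⊆ S  — applicable
  S \ del = {at(bay), open(d_bay_office)}
  ∪ add   = {at(bay), have(k4), open(d_bay_office)}

== RESULT ==
["at(bay)", "have(k4)", "open(d_bay_office)"]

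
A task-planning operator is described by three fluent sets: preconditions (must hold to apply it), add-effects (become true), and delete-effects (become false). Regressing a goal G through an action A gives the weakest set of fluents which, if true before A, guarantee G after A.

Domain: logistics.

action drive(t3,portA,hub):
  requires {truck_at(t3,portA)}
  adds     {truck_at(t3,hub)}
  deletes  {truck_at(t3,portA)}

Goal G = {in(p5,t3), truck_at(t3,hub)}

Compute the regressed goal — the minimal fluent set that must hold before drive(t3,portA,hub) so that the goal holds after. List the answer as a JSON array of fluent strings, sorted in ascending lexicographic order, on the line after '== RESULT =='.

Compute (G \ add) ∪ pre:
  G ∩ del = {}  (empty — regression defined)
  G \ add = {in(p5,t3), truck_at(t3,hub)} \ {truck_at(t3,hub)} = {in(p5,t3)}
  ∪ pre   = {in(p5,t3)} ∪ {truck_at(t3,portA)}
          = {in(p5,t3), truck_at(t3,portA)}

== RESULT ==
["in(p5,t3)", "truck_at(t3,portA)"]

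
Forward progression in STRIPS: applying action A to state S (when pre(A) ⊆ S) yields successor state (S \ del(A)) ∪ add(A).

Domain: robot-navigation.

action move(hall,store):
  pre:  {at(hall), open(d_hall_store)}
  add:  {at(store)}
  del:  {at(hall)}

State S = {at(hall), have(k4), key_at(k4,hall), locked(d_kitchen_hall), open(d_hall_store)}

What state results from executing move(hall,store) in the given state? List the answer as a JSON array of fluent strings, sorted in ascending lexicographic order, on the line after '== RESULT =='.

Compute (S \ del) ∪ add:
  pre ⊆ S: {at(hall), open(d_hall_store)} ⊆ S  — applicable
  S \ del = {have(k4), key_at(k4,hall), locked(d_kitchen_hall), open(d_hall_store)}
  ∪ add   = {at(store), have(k4), key_at(k4,hall), locked(d_kitchen_hall), open(d_hall_store)}

== RESULT ==
["at(store)", "have(k4)", "key_at(k4,hall)", "locked(d_kitchen_hall)", "open(d_hall_store)"]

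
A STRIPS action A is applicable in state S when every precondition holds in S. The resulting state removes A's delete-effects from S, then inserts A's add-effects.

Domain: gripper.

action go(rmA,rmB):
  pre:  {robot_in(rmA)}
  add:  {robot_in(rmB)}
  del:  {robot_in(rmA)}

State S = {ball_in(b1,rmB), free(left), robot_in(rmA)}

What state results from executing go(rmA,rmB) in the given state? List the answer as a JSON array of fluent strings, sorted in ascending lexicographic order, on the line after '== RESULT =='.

Progress:
  pre ⊆ S: {robot_in(rmA)} ⊆ S  — applicable
  S \ del = {ball_in(b1,rmB), free(left)}
  ∪ add   = {ball_in(b1,rmB), free(left), robot_in(rmB)}

== RESULT ==
["ball_in(b1,rmB)", "free(left)", "robot_in(rmB)"]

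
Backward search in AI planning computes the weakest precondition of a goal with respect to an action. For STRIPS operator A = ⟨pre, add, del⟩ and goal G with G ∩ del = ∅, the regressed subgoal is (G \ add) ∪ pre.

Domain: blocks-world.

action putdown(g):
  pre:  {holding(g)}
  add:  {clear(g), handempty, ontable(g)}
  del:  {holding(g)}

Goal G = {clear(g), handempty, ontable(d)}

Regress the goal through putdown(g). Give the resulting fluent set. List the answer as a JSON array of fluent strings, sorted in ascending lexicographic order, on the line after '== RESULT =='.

Compute (G \ add) ∪ pre:
  G ∩ del = {}  (empty — regression defined)
  G \ add = {clear(g), handempty, ontable(d)} \ {clear(g), handempty, ontable(g)} = {ontable(d)}
  ∪ pre   = {ontable(d)} ∪ {holding(g)}
          = {holding(g), ontable(d)}

== RESULT ==
["holding(g)", "ontable(d)"]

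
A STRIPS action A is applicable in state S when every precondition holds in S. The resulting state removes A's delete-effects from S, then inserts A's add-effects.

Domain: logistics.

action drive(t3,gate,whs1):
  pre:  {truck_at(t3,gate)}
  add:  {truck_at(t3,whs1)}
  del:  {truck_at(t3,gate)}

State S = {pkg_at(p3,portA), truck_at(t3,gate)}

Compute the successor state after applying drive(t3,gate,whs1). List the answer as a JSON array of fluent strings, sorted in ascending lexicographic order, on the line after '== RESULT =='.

Compute (S \ del) ∪ add:
  pre ⊆ S: {truck_at(t3,gate)} ⊆ S  — applicable
  S \ del = {pkg_at(p3,portA)}
  ∪ add   = {pkg_at(p3,portA), truck_at(t3,whs1)}

== RESULT ==
["pkg_at(p3,portA)", "truck_at(t3,whs1)"]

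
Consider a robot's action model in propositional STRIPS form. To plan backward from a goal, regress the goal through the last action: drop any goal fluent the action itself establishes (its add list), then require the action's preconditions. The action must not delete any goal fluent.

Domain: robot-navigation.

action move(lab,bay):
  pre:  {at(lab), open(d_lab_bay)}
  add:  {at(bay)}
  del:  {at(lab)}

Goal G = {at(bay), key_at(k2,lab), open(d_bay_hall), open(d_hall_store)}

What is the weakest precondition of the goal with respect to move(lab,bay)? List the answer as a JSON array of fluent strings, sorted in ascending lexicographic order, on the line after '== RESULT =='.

Compute (G \ add) ∪ pre:
  G ∩ del = {}  (empty — regression defined)
  G \ add = {at(bay), key_at(k2,lab), open(d_bay_hall), open(d_hall_store)} \ {at(bay)} = {key_at(k2,lab), open(d_bay_hall), open(d_hall_store)}
  ∪ pre   = {key_at(k2,lab), open(d_bay_hall), open(d_hall_store)} ∪ {at(lab), open(d_lab_bay)}
          = {at(lab), key_at(k2,lab), open(d_bay_hall), open(d_hall_store), open(d_lab_bay)}

== RESULT ==
["at(lab)", "key_at(k2,lab)", "open(d_bay_hall)", "open(d_hall_store)", "open(d_lab_bay)"]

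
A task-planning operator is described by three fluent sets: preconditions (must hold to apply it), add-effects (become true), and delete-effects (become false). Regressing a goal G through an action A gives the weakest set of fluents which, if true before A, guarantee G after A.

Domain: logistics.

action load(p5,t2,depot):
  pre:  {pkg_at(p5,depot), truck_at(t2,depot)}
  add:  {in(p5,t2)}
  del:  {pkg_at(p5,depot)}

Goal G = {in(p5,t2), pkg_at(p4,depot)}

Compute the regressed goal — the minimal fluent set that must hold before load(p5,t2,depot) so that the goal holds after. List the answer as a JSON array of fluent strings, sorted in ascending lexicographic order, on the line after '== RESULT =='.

Compute (G \ add) ∪ pre:
  G ∩ del = {}  (empty — regression defined)
  G \ add = {in(p5,t2), pkg_at(p4,depot)} \ {in(p5,t2)} = {pkg_at(p4,depot)}
  ∪ pre   = {pkg_at(p4,depot)} ∪ {pkg_at(p5,depot), truck_at(t2,depot)}
          = {pkg_at(p4,depot), pkg_at(p5,depot), truck_at(t2,depot)}

== RESULT ==
["pkg_at(p4,depot)", "pkg_at(p5,depot)", "truck_at(t2,depot)"]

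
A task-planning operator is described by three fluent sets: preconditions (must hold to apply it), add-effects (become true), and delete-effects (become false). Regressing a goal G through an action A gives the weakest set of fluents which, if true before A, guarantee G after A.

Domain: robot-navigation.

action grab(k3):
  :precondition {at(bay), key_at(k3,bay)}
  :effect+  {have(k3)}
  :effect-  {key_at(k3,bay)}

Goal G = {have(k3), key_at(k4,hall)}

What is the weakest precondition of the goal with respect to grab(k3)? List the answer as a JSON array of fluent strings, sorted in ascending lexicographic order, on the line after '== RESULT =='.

Regress:
  G ∩ del = {}  (empty — regression defined)
  G \ add = {have(k3), key_at(k4,hall)} \ {have(k3)} = {key_at(k4,hall)}
  ∪ pre   = {key_at(k4,hall)} ∪ {at(bay), key_at(k3,bay)}
          = {at(bay), key_at(k3,bay), key_at(k4,hall)}

== RESULT ==
["at(bay)", "key_at(k3,bay)", "key_at(k4,hall)"]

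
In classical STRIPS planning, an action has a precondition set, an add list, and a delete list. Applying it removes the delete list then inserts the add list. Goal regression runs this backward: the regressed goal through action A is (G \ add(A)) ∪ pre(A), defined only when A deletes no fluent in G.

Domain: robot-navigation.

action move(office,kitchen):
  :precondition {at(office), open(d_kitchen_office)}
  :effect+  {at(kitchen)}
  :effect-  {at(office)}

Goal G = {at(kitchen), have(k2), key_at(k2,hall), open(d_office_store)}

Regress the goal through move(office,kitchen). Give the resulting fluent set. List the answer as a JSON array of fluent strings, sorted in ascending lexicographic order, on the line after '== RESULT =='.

Compute (G \ add) ∪ pre:
  G ∩ del = {}  (empty — regression defined)
  G \ add = {at(kitchen), have(k2), key_at(k2,hall), open(d_office_store)} \ {at(kitchen)} = {have(k2), key_at(k2,hall), open(d_office_store)}
  ∪ pre   = {have(k2), key_at(k2,hall), open(d_office_store)} ∪ {at(office), open(d_kitchen_office)}
          = {at(office), have(k2), key_at(k2,hall), open(d_kitchen_office), open(d_office_store)}

== RESULT ==
["at(office)", "have(k2)", "key_at(k2,hall)", "open(d_kitchen_office)", "open(d_office_store)"]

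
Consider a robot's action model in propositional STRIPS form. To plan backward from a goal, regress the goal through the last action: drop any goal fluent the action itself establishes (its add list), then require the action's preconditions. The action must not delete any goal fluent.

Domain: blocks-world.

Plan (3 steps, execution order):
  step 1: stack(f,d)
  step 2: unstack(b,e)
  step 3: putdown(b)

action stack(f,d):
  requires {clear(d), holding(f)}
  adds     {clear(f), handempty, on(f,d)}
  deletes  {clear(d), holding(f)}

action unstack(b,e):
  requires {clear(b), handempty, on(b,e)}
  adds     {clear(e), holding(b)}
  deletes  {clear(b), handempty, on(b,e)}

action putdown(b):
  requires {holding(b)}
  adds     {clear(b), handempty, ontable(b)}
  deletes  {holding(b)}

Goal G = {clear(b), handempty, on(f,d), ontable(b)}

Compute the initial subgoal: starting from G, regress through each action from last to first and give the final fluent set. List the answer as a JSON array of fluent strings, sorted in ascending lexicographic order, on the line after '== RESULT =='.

Regress step by step:
  through step 3 (putdown(b)): drop {clear(b), handempty, ontable(b)}, keep {on(f,d)}, require {holding(b)}
    → {holding(b), on(f,d)}
  through step 2 (unstack(b,e)): drop {holding(b)}, keep {on(f,d)}, require {clear(b), handempty, on(b,e)}
    → {clear(b), handempty, on(b,e), on(f,d)}
  through step 1 (stack(f,d)): drop {handempty, on(f,d)}, keep {clear(b), on(b,e)}, require {clear(d), holding(f)}
    → {clear(b), clear(d), holding(f), on(b,e)}

== RESULT ==
["clear(b)", "clear(d)", "holding(f)", "on(b,e)"]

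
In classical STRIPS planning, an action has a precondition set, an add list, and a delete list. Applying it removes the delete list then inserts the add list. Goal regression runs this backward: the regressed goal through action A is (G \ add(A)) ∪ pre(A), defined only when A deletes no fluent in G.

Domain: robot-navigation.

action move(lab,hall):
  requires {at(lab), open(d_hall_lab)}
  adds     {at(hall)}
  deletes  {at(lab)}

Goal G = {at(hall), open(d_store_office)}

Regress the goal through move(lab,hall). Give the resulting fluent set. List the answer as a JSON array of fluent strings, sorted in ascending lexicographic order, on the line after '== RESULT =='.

Regress:
  G ∩ del = {}  (empty — regression defined)
  G \ add = {at(hall), open(d_store_office)} \ {at(hall)} = {open(d_store_office)}
  ∪ pre   = {open(d_store_office)} ∪ {at(lab), open(d_hall_lab)}
          = {at(lab), open(d_hall_lab), open(d_store_office)}

== RESULT ==
["at(lab)", "open(d_hall_lab)", "open(d_store_office)"]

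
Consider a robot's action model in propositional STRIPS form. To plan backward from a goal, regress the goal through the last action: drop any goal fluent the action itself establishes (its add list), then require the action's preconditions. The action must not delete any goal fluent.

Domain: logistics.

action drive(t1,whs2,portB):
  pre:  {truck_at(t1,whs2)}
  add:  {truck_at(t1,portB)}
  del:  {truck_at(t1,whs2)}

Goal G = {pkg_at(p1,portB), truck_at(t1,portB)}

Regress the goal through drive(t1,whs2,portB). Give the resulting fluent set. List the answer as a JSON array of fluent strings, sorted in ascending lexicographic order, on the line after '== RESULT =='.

Regress:
  G ∩ del = {}  (empty — regression defined)
  G \ add = {pkg_at(p1,portB), truck_at(t1,portB)} \ {truck_at(t1,portB)} = {pkg_at(p1,portB)}
  ∪ pre   = {pkg_at(p1,portB)} ∪ {truck_at(t1,whs2)}
          = {pkg_at(p1,portB), truck_at(t1,whs2)}

== RESULT ==
["pkg_at(p1,portB)", "truck_at(t1,whs2)"]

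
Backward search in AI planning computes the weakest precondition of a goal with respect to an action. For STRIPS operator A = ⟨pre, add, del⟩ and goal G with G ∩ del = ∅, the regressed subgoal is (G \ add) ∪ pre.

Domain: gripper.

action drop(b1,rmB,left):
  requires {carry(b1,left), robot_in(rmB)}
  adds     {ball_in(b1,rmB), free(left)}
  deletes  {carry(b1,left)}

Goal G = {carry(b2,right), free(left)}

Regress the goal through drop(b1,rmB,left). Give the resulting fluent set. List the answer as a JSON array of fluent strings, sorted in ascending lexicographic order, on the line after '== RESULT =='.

Regress:
  G ∩ del = {}  (empty — regression defined)
  G \ add = {carry(b2,right), free(left)} \ {ball_in(b1,rmB), free(left)} = {carry(b2,right)}
  ∪ pre   = {carry(b2,right)} ∪ {carry(b1,left), robot_in(rmB)}
          = {carry(b1,left), carry(b2,right), robot_in(rmB)}

== RESULT ==
["carry(b1,left)", "carry(b2,right)", "robot_in(rmB)"]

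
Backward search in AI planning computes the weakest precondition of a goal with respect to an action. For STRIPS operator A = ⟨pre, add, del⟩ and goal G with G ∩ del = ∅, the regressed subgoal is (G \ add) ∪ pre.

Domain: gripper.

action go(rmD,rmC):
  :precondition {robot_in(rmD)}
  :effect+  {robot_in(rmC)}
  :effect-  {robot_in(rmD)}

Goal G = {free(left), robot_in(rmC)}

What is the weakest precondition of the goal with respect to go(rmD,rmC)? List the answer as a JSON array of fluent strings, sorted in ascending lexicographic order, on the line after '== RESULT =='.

Compute (G \ add) ∪ pre:
  G ∩ del = {}  (empty — regression defined)
  G \ add = {free(left), robot_in(rmC)} \ {robot_in(rmC)} = {free(left)}
  ∪ pre   = {free(left)} ∪ {robot_in(rmD)}
          = {free(left), robot_in(rmD)}

== RESULT ==
["free(left)", "robot_in(rmD)"]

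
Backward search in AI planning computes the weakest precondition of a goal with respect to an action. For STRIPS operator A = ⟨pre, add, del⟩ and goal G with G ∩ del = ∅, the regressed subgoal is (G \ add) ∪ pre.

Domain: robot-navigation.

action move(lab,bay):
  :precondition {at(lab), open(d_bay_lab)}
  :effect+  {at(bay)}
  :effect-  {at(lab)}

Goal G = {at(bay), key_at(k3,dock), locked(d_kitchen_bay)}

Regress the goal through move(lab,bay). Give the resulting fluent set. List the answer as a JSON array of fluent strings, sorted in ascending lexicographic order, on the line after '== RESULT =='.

Compute (G \ add) ∪ pre:
  G ∩ del = {}  (empty — regression defined)
  G \ add = {at(bay), key_at(k3,dock), locked(d_kitchen_bay)} \ {at(bay)} = {key_at(k3,dock), locked(d_kitchen_bay)}
  ∪ pre   = {key_at(k3,dock), locked(d_kitchen_bay)} ∪ {at(lab), open(d_bay_lab)}
          = {at(lab), key_at(k3,dock), locked(d_kitchen_bay), open(d_bay_lab)}

== RESULT ==
["at(lab)", "key_at(k3,dock)", "locked(d_kitchen_bay)", "open(d_bay_lab)"]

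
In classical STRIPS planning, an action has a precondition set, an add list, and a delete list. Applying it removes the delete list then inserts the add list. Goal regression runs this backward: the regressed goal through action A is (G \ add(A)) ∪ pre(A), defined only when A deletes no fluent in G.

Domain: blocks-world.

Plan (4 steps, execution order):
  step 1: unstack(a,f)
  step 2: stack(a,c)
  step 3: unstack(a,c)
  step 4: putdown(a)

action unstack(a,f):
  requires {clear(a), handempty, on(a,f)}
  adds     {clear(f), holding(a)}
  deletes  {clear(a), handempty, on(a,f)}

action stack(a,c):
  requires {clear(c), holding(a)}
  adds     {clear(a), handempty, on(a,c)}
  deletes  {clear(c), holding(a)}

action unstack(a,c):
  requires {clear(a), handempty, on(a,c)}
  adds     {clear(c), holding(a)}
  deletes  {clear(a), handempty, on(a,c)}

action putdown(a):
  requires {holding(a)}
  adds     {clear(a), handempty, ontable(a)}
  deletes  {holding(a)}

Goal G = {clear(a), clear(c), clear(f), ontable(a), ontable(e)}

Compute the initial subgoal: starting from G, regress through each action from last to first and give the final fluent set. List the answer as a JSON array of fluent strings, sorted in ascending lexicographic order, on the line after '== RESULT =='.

Regress step by step:
  through step 4 (putdown(a)): drop {clear(a), ontable(a)}, keep {clear(c), clear(f), ontable(e)}, require {holding(a)}
    → {clear(c), clear(f), holding(a), ontable(e)}
  through step 3 (unstack(a,c)): drop {clear(c), holding(a)}, keep {clear(f), ontable(e)}, require {clear(a), handempty, on(a,c)}
    → {clear(a), clear(f), handempty, on(a,c), ontable(e)}
  through step 2 (stack(a,c)): drop {clear(a), handempty, on(a,c)}, keep {clear(f), ontable(e)}, require {clear(c), holding(a)}
    → {clear(c), clear(f), holding(a), ontable(e)}
  through step 1 (unstack(a,f)): drop {clear(f), holding(a)}, keep {clear(c), ontable(e)}, require {clear(a), handempty, on(a,f)}
    → {clear(a), clear(c), handempty, on(a,f), ontable(e)}

== RESULT ==
["clear(a)", "clear(c)", "handempty", "on(a,f)", "ontable(e)"]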